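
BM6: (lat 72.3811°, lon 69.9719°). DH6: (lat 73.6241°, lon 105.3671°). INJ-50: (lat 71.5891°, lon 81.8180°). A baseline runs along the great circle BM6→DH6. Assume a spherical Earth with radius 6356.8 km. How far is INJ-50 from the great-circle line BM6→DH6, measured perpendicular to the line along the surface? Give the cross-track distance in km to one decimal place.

208.2 km

δ₁₃ = central angle BM6→INJ-50 = 0.065303 rad  (haversine)
θ₁₃ = bearing BM6→INJ-50 = 96.522°,  θ₁₂ = bearing BM6→DH6 = 66.396°
dₓₜ = R·arcsin(sin δ₁₃ · sin(θ₁₃ − θ₁₂)) = 6356.8·arcsin(0.06526·sin(30.125°)) = 208.234 km
|dₓₜ| = 208.234 km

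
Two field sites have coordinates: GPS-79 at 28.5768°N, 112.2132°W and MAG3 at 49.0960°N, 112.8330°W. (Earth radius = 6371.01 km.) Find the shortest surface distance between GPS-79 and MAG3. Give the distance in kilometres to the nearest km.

Δφ = 20.5192°,  Δλ = -0.6198°
a = sin²(Δφ/2) + cos φ₁ cos φ₂ sin²(Δλ/2) = 0.031739
c = 2·arcsin(√a) = 0.358224 rad = 20.5247°
d = R·c = 6371.01 × 0.358224 = 2282.2 km

2282 km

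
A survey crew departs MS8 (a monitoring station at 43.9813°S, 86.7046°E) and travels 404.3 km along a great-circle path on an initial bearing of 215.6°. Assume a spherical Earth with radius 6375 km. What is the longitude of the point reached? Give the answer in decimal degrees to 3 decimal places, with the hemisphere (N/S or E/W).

83.610°E

δ = d/R = 404.3/6375 = 0.063420 rad
φ₂ = arcsin(sin φ₁ cos δ + cos φ₁ sin δ cos θ)
   = arcsin(-0.69442·0.99799 + 0.71957·0.06338·-0.81310) = -46.89547°
λ₂ = λ₁ + atan2(sin θ sin δ cos φ₁, cos δ − sin φ₁ sin φ₂) = 83.60968°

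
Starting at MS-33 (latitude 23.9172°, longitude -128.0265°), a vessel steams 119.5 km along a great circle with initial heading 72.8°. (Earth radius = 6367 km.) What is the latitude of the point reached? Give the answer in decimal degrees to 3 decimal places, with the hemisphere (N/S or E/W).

δ = d/R = 119.5/6367 = 0.018769 rad
φ₂ = arcsin(sin φ₁ cos δ + cos φ₁ sin δ cos θ)
   = arcsin(0.40542·0.99982 + 0.91413·0.01877·0.29571) = 24.23108°
λ₂ = λ₁ + atan2(sin θ sin δ cos φ₁, cos δ − sin φ₁ sin φ₂) = -126.89997°

24.231°N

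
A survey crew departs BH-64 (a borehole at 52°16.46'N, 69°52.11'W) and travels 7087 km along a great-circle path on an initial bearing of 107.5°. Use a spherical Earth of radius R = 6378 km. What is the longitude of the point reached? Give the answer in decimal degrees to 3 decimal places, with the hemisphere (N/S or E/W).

BH-64: φ = +52.27433°, λ = -69.86850°
δ = d/R = 7087/6378 = 1.111163 rad
φ₂ = arcsin(sin φ₁ cos δ + cos φ₁ sin δ cos θ)
   = arcsin(0.79095·0.44362 + 0.61188·0.89622·-0.30071) = 10.71828°
λ₂ = λ₁ + atan2(sin θ sin δ cos φ₁, cos δ − sin φ₁ sin φ₂) = -9.42000°

9.420°W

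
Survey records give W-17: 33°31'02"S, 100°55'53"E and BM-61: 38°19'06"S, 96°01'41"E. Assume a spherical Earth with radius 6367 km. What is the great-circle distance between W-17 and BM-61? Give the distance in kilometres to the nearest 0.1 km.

W-17: φ = -33.51722°, λ = +100.93139°
BM-61: φ = -38.31833°, λ = +96.02806°
Δφ = -4.8011°,  Δλ = -4.9033°
a = sin²(Δφ/2) + cos φ₁ cos φ₂ sin²(Δλ/2) = 0.002951
c = 2·arcsin(√a) = 0.108705 rad = 6.2284°
d = R·c = 6367 × 0.108705 = 692.1 km

692.1 km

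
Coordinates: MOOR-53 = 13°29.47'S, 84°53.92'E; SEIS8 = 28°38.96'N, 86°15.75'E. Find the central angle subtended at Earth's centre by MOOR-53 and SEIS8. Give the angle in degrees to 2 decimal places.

42.16°

MOOR-53: φ = -13.49117°, λ = +84.89867°
SEIS8: φ = +28.64933°, λ = +86.26250°
Δφ = 42.1405°,  Δλ = 1.3638°
a = sin²(Δφ/2) + cos φ₁ cos φ₂ sin²(Δλ/2) = 0.129370
c = 2·arcsin(√a) = 0.735851 rad = 42.1611°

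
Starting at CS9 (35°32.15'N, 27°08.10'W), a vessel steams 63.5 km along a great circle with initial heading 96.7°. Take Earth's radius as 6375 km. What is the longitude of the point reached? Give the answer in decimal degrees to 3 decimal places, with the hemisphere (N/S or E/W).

26.439°W

CS9: φ = +35.53583°, λ = -27.13500°
δ = d/R = 63.5/6375 = 0.009961 rad
φ₂ = arcsin(sin φ₁ cos δ + cos φ₁ sin δ cos θ)
   = arcsin(0.58121·0.99995 + 0.81375·0.00996·-0.11667) = 35.46725°
λ₂ = λ₁ + atan2(sin θ sin δ cos φ₁, cos δ − sin φ₁ sin φ₂) = -26.43905°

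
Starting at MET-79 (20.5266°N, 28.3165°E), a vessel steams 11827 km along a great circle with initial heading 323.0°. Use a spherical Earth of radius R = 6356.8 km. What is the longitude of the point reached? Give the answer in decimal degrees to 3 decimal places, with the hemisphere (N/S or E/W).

δ = d/R = 11827/6356.8 = 1.860527 rad
φ₂ = arcsin(sin φ₁ cos δ + cos φ₁ sin δ cos θ)
   = arcsin(0.35064·-0.28569 + 0.93651·0.95832·0.79864) = 38.06682°
λ₂ = λ₁ + atan2(sin θ sin δ cos φ₁, cos δ − sin φ₁ sin φ₂) = -104.58280°

104.583°W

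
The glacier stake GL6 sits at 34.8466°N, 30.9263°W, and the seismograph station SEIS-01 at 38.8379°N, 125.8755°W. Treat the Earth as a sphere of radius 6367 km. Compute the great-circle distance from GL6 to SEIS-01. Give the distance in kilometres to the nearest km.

8040 km

Δφ = 3.9913°,  Δλ = -94.9492°
a = sin²(Δφ/2) + cos φ₁ cos φ₂ sin²(Δλ/2) = 0.348413
c = 2·arcsin(√a) = 1.262774 rad = 72.3516°
d = R·c = 6367 × 1.262774 = 8040.1 km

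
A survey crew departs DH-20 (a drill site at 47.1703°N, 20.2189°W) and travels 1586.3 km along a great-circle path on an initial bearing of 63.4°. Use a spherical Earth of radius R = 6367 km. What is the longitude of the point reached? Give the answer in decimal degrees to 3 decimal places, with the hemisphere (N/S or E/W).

δ = d/R = 1586.3/6367 = 0.249144 rad
φ₂ = arcsin(sin φ₁ cos δ + cos φ₁ sin δ cos θ)
   = arcsin(0.73338·0.96912 + 0.67982·0.24657·0.44776) = 51.79381°
λ₂ = λ₁ + atan2(sin θ sin δ cos φ₁, cos δ − sin φ₁ sin φ₂) = 0.66479°

0.665°E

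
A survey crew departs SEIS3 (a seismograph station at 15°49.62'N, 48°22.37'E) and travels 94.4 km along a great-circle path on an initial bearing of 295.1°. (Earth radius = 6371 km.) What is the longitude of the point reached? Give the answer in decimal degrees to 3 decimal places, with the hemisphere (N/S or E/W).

47.572°E

SEIS3: φ = +15.82700°, λ = +48.37283°
δ = d/R = 94.4/6371 = 0.014817 rad
φ₂ = arcsin(sin φ₁ cos δ + cos φ₁ sin δ cos θ)
   = arcsin(0.27273·0.99989 + 0.96209·0.01482·0.42420) = 16.18565°
λ₂ = λ₁ + atan2(sin θ sin δ cos φ₁, cos δ − sin φ₁ sin φ₂) = 47.57232°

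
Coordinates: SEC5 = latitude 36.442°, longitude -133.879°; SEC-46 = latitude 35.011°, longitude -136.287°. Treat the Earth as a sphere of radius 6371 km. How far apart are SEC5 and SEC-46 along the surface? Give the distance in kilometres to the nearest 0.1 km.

269.4 km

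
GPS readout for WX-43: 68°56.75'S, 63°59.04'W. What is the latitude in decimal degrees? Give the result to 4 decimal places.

68.9458°S

68° + 56.75′/60 = 68 + 0.94583 = 68.9458°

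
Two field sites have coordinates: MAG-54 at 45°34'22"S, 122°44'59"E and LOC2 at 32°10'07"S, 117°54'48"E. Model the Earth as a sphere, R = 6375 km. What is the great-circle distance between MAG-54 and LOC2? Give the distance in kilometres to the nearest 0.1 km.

1548.4 km

MAG-54: φ = -45.57278°, λ = +122.74972°
LOC2: φ = -32.16861°, λ = +117.91333°
Δφ = 13.4042°,  Δλ = -4.8364°
a = sin²(Δφ/2) + cos φ₁ cos φ₂ sin²(Δλ/2) = 0.014675
c = 2·arcsin(√a) = 0.242880 rad = 13.9160°
d = R·c = 6375 × 0.242880 = 1548.4 km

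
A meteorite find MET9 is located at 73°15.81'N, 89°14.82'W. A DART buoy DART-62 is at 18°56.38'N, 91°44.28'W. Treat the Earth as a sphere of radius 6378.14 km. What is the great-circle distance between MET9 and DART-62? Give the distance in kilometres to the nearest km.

6049 km

MET9: φ = +73.26350°, λ = -89.24700°
DART-62: φ = +18.93967°, λ = -91.73800°
Δφ = -54.3238°,  Δλ = -2.4910°
a = sin²(Δφ/2) + cos φ₁ cos φ₂ sin²(Δλ/2) = 0.208527
c = 2·arcsin(√a) = 0.948447 rad = 54.3420°
d = R·c = 6378.14 × 0.948447 = 6049.3 km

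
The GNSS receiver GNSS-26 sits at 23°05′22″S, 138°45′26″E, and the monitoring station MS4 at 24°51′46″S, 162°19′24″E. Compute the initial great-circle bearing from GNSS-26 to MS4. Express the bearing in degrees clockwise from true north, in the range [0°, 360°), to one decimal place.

GNSS-26: φ = -23.08944°, λ = +138.75722°
MS4: φ = -24.86278°, λ = +162.32333°
Δλ = 23.5661°
y = sin Δλ · cos φ₂ = 0.362752
x = cos φ₁ sin φ₂ − sin φ₁ cos φ₂ cos Δλ = -0.060621
θ = atan2(y, x) = 99.4873° → 99.4873° (mod 360°)

99.5°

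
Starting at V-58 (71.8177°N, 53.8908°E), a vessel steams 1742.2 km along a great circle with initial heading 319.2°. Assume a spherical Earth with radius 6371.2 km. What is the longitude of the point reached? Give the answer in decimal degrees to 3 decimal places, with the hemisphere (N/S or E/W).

δ = d/R = 1742.2/6371.2 = 0.273449 rad
φ₂ = arcsin(sin φ₁ cos δ + cos φ₁ sin δ cos θ)
   = arcsin(0.95007·0.96285 + 0.31204·0.27005·0.75700) = 78.11400°
λ₂ = λ₁ + atan2(sin θ sin δ cos φ₁, cos δ − sin φ₁ sin φ₂) = -5.06195°

5.062°W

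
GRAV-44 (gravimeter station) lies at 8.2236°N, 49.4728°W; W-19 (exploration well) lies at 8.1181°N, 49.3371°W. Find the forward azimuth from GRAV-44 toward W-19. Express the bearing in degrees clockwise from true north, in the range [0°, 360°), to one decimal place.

128.1°

Δλ = 0.1357°
y = sin Δλ · cos φ₂ = 0.002345
x = cos φ₁ sin φ₂ − sin φ₁ cos φ₂ cos Δλ = -0.001841
θ = atan2(y, x) = 128.1373° → 128.1373° (mod 360°)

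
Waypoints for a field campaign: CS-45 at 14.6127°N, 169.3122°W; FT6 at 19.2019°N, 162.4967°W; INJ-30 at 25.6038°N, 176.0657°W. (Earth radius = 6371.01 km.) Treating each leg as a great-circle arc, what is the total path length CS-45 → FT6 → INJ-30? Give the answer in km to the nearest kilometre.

CS-45→FT6: c = 0.139134 rad, d = 886.43 km
FT6→INJ-30: c = 0.245592 rad, d = 1564.67 km
Total = 886.43 + 1564.67 = 2451.10 km

2451 km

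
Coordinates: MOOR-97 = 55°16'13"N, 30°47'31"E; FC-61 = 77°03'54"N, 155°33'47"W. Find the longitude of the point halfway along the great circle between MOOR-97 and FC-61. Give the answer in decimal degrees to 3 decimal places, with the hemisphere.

34.873°E

MOOR-97: φ = +55.27028°, λ = +30.79194°
FC-61: φ = +77.06500°, λ = -155.56306°
Bx = cos φ₂ cos Δλ = -0.222470,  By = cos φ₂ sin Δλ = 0.024777
φₘ = atan2(sin φ₁ + sin φ₂, √((cos φ₁ + Bx)² + By²)) = 79.03320°
λₘ = λ₁ + atan2(By, cos φ₁ + Bx) = 34.87338°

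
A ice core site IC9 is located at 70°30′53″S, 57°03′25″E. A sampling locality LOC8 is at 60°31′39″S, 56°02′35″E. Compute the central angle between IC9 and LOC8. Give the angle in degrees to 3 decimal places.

9.996°

IC9: φ = -70.51472°, λ = +57.05694°
LOC8: φ = -60.52750°, λ = +56.04306°
Δφ = 9.9872°,  Δλ = -1.0139°
a = sin²(Δφ/2) + cos φ₁ cos φ₂ sin²(Δλ/2) = 0.007590
c = 2·arcsin(√a) = 0.174458 rad = 9.9957°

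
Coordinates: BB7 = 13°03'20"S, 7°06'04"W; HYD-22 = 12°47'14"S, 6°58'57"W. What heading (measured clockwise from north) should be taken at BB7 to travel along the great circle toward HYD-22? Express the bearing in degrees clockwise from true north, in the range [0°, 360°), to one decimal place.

23.3°

BB7: φ = -13.05556°, λ = -7.10111°
HYD-22: φ = -12.78722°, λ = -6.98250°
Δλ = 0.1186°
y = sin Δλ · cos φ₂ = 0.002019
x = cos φ₁ sin φ₂ − sin φ₁ cos φ₂ cos Δλ = 0.004683
θ = atan2(y, x) = 23.3214° → 23.3214° (mod 360°)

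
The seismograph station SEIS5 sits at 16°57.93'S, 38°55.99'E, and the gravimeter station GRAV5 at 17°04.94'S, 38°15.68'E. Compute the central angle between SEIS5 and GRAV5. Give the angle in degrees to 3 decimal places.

0.653°

SEIS5: φ = -16.96550°, λ = +38.93317°
GRAV5: φ = -17.08233°, λ = +38.26133°
Δφ = -0.1168°,  Δλ = -0.6718°
a = sin²(Δφ/2) + cos φ₁ cos φ₂ sin²(Δλ/2) = 0.000032
c = 2·arcsin(√a) = 0.011396 rad = 0.6529°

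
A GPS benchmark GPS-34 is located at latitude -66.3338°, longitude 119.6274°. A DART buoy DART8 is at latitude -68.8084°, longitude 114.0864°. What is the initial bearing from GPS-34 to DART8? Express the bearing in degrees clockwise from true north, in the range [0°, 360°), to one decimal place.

Δλ = -5.5410°
y = sin Δλ · cos φ₂ = -0.034905
x = cos φ₁ sin φ₂ − sin φ₁ cos φ₂ cos Δλ = -0.044724
θ = atan2(y, x) = -142.0297° → 217.9703° (mod 360°)

218.0°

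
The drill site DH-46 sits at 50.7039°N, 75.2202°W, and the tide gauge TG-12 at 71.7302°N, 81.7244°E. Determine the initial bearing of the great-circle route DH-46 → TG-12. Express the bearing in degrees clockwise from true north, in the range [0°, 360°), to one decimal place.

8.5°

Δλ = 156.9446°
y = sin Δλ · cos φ₂ = 0.122770
x = cos φ₁ sin φ₂ − sin φ₁ cos φ₂ cos Δλ = 0.824631
θ = atan2(y, x) = 8.4679° → 8.4679° (mod 360°)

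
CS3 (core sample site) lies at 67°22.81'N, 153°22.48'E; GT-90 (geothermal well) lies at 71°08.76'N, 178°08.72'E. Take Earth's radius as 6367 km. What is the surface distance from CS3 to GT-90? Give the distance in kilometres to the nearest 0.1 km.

1051.1 km

CS3: φ = +67.38017°, λ = +153.37467°
GT-90: φ = +71.14600°, λ = +178.14533°
Δφ = 3.7658°,  Δλ = 24.7707°
a = sin²(Δφ/2) + cos φ₁ cos φ₂ sin²(Δλ/2) = 0.006797
c = 2·arcsin(√a) = 0.165081 rad = 9.4584°
d = R·c = 6367 × 0.165081 = 1051.1 km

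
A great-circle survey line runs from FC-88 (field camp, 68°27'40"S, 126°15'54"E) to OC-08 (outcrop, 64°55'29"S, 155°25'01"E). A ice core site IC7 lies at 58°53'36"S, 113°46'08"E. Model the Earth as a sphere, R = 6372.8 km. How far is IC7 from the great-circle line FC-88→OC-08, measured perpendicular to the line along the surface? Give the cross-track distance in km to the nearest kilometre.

FC-88: φ = -68.46111°, λ = +126.26500°
OC-08: φ = -64.92472°, λ = +155.41694°
IC7: φ = -58.89333°, λ = +113.76889°
δ₁₃ = central angle FC-88→IC7 = 0.192147 rad  (haversine)
θ₁₃ = bearing FC-88→IC7 = 324.171°,  θ₁₂ = bearing FC-88→OC-08 = 86.743°
dₓₜ = R·arcsin(sin δ₁₃ · sin(θ₁₃ − θ₁₂)) = 6372.8·arcsin(0.19097·sin(237.428°)) = -1030.060 km
|dₓₜ| = 1030.060 km

1030 km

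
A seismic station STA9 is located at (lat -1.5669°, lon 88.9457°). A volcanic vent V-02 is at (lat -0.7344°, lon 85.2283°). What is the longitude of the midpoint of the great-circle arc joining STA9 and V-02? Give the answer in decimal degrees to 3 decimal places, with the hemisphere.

Bx = cos φ₂ cos Δλ = 0.997814,  By = cos φ₂ sin Δλ = -0.064830
φₘ = atan2(sin φ₁ + sin φ₂, √((cos φ₁ + Bx)² + By²)) = -1.15126°
λₘ = λ₁ + atan2(By, cos φ₁ + Bx) = 87.08673°

87.087°E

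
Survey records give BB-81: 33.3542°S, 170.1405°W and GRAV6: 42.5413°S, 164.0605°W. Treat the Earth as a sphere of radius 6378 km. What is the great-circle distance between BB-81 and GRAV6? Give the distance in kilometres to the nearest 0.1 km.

1152.8 km

Δφ = -9.1871°,  Δλ = 6.0800°
a = sin²(Δφ/2) + cos φ₁ cos φ₂ sin²(Δλ/2) = 0.008145
c = 2·arcsin(√a) = 0.180743 rad = 10.3558°
d = R·c = 6378 × 0.180743 = 1152.8 km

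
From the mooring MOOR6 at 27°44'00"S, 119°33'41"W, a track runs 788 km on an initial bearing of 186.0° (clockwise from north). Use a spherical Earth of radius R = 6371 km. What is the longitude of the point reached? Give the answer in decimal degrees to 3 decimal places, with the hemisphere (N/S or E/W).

MOOR6: φ = -27.73333°, λ = -119.56139°
δ = d/R = 788/6371 = 0.123685 rad
φ₂ = arcsin(sin φ₁ cos δ + cos φ₁ sin δ cos θ)
   = arcsin(-0.46536·0.99236 + 0.88512·0.12337·-0.99452) = -34.77825°
λ₂ = λ₁ + atan2(sin θ sin δ cos φ₁, cos δ − sin φ₁ sin φ₂) = -120.46099°

120.461°W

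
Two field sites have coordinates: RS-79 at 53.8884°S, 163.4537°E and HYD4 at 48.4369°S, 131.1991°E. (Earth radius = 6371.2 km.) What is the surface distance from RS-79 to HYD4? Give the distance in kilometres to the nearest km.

Δφ = 5.4515°,  Δλ = -32.2546°
a = sin²(Δφ/2) + cos φ₁ cos φ₂ sin²(Δλ/2) = 0.032431
c = 2·arcsin(√a) = 0.362146 rad = 20.7494°
d = R·c = 6371.2 × 0.362146 = 2307.3 km

2307 km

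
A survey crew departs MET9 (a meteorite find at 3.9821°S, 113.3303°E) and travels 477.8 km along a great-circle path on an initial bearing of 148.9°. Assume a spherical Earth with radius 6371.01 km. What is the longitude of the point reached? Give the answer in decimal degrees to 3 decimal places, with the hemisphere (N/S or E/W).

δ = d/R = 477.8/6371.01 = 0.074996 rad
φ₂ = arcsin(sin φ₁ cos δ + cos φ₁ sin δ cos θ)
   = arcsin(-0.06944·0.99719 + 0.99759·0.07493·-0.85627) = -7.65750°
λ₂ = λ₁ + atan2(sin θ sin δ cos φ₁, cos δ − sin φ₁ sin φ₂) = 115.56826°

115.568°E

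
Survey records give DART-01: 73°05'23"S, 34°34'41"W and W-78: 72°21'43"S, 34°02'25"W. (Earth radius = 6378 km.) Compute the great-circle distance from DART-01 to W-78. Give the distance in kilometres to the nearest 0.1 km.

82.9 km

DART-01: φ = -73.08972°, λ = -34.57806°
W-78: φ = -72.36194°, λ = -34.04028°
Δφ = 0.7278°,  Δλ = 0.5378°
a = sin²(Δφ/2) + cos φ₁ cos φ₂ sin²(Δλ/2) = 0.000042
c = 2·arcsin(√a) = 0.013004 rad = 0.7451°
d = R·c = 6378 × 0.013004 = 82.9 km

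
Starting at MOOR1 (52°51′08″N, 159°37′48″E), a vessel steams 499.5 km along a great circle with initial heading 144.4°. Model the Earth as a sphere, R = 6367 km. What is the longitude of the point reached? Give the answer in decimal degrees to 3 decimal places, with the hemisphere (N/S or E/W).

163.628°E

MOOR1: φ = +52.85222°, λ = +159.63000°
δ = d/R = 499.5/6367 = 0.078451 rad
φ₂ = arcsin(sin φ₁ cos δ + cos φ₁ sin δ cos θ)
   = arcsin(0.79708·0.99692 + 0.60387·0.07837·-0.81310) = 49.12580°
λ₂ = λ₁ + atan2(sin θ sin δ cos φ₁, cos δ − sin φ₁ sin φ₂) = 163.62762°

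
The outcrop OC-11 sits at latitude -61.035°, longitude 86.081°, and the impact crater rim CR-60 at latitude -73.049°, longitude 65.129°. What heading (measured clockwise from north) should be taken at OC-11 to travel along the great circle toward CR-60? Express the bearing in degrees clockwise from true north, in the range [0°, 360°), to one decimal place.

204.9°

Δλ = -20.9520°
y = sin Δλ · cos φ₂ = -0.104255
x = cos φ₁ sin φ₂ − sin φ₁ cos φ₂ cos Δλ = -0.225017
θ = atan2(y, x) = -155.1406° → 204.8594° (mod 360°)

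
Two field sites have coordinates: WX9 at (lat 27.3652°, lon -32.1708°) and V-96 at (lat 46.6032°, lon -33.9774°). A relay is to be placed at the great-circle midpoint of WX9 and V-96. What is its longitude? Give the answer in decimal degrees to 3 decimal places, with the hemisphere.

Bx = cos φ₂ cos Δλ = 0.686705,  By = cos φ₂ sin Δλ = -0.021660
φₘ = atan2(sin φ₁ + sin φ₂, √((cos φ₁ + Bx)² + By²)) = 36.98757°
λₘ = λ₁ + atan2(By, cos φ₁ + Bx) = -32.95880°

32.959°W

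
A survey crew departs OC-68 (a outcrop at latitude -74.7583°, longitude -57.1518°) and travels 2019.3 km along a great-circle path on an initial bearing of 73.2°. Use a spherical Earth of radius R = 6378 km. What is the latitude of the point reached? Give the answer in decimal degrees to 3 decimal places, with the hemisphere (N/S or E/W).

63.280°S

δ = d/R = 2019.3/6378 = 0.316604 rad
φ₂ = arcsin(sin φ₁ cos δ + cos φ₁ sin δ cos θ)
   = arcsin(-0.96483·0.95030 + 0.26289·0.31134·0.28903) = -63.28006°
λ₂ = λ₁ + atan2(sin θ sin δ cos φ₁, cos δ − sin φ₁ sin φ₂) = -15.63153°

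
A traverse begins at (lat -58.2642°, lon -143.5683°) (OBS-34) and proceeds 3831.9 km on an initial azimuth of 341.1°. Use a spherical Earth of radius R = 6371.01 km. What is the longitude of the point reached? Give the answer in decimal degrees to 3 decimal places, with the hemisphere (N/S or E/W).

δ = d/R = 3831.9/6371.01 = 0.601459 rad
φ₂ = arcsin(sin φ₁ cos δ + cos φ₁ sin δ cos θ)
   = arcsin(-0.85048·0.82451 + 0.52600·0.56585·0.94609) = -24.81202°
λ₂ = λ₁ + atan2(sin θ sin δ cos φ₁, cos δ − sin φ₁ sin φ₂) = -155.21799°

155.218°W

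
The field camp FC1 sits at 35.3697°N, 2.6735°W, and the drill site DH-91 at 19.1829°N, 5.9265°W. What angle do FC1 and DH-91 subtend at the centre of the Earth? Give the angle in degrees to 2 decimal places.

Δφ = -16.1868°,  Δλ = -3.2530°
a = sin²(Δφ/2) + cos φ₁ cos φ₂ sin²(Δλ/2) = 0.020442
c = 2·arcsin(√a) = 0.286931 rad = 16.4399°

16.44°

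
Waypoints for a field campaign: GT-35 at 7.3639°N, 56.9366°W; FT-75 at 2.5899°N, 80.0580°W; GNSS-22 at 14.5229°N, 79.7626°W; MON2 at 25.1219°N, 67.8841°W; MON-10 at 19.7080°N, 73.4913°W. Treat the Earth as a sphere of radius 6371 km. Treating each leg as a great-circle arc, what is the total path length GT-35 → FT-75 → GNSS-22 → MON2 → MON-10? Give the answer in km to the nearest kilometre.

6486 km

GT-35→FT-75: c = 0.410430 rad, d = 2614.85 km
FT-75→GNSS-22: c = 0.208332 rad, d = 1327.29 km
GNSS-22→MON2: c = 0.268500 rad, d = 1710.61 km
MON2→MON-10: c = 0.130779 rad, d = 833.19 km
Total = 2614.85 + 1327.29 + 1710.61 + 833.19 = 6485.94 km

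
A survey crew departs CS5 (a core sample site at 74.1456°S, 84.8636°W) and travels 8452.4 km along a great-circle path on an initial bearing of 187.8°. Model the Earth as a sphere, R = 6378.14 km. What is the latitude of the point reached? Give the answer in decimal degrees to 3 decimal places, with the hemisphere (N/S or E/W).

δ = d/R = 8452.4/6378.14 = 1.325214 rad
φ₂ = arcsin(sin φ₁ cos δ + cos φ₁ sin δ cos θ)
   = arcsin(-0.96196·0.24312 + 0.27319·0.97000·-0.99075) = -29.76328°
λ₂ = λ₁ + atan2(sin θ sin δ cos φ₁, cos δ − sin φ₁ sin φ₂) = 103.85887°

29.763°S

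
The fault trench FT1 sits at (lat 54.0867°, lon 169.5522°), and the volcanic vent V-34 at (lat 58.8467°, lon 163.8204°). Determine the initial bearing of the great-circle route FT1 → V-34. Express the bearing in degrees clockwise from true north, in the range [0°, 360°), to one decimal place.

Δλ = -5.7318°
y = sin Δλ · cos φ₂ = -0.051667
x = cos φ₁ sin φ₂ − sin φ₁ cos φ₂ cos Δλ = 0.085077
θ = atan2(y, x) = -31.2701° → 328.7299° (mod 360°)

328.7°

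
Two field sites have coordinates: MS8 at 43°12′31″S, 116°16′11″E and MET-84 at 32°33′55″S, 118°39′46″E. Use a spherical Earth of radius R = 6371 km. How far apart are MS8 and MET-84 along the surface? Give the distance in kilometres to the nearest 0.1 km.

1201.8 km

MS8: φ = -43.20861°, λ = +116.26972°
MET-84: φ = -32.56528°, λ = +118.66278°
Δφ = 10.6433°,  Δλ = 2.3931°
a = sin²(Δφ/2) + cos φ₁ cos φ₂ sin²(Δλ/2) = 0.008870
c = 2·arcsin(√a) = 0.188640 rad = 10.8083°
d = R·c = 6371 × 0.188640 = 1201.8 km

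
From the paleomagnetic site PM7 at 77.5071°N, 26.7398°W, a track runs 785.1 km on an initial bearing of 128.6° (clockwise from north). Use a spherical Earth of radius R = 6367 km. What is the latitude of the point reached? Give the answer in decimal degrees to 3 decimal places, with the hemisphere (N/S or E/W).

δ = d/R = 785.1/6367 = 0.123308 rad
φ₂ = arcsin(sin φ₁ cos δ + cos φ₁ sin δ cos θ)
   = arcsin(0.97632·0.99241 + 0.21632·0.12300·-0.62388) = 72.23403°
λ₂ = λ₁ + atan2(sin θ sin δ cos φ₁, cos δ − sin φ₁ sin φ₂) = -8.37749°

72.234°N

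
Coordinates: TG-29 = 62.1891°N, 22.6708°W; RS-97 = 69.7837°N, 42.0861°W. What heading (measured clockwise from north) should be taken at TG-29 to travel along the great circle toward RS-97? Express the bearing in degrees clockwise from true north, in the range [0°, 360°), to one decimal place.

322.5°

Δλ = -19.4153°
y = sin Δλ · cos φ₂ = -0.114870
x = cos φ₁ sin φ₂ − sin φ₁ cos φ₂ cos Δλ = 0.149544
θ = atan2(y, x) = -37.5292° → 322.4708° (mod 360°)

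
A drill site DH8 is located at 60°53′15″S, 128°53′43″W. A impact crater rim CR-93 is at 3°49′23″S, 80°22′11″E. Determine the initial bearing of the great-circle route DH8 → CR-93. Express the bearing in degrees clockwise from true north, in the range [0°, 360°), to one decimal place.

211.6°

DH8: φ = -60.88750°, λ = -128.89528°
CR-93: φ = -3.82306°, λ = +80.36972°
Δλ = -150.7350°
y = sin Δλ · cos φ₂ = -0.487762
x = cos φ₁ sin φ₂ − sin φ₁ cos φ₂ cos Δλ = -0.792902
θ = atan2(y, x) = -148.4018° → 211.5982° (mod 360°)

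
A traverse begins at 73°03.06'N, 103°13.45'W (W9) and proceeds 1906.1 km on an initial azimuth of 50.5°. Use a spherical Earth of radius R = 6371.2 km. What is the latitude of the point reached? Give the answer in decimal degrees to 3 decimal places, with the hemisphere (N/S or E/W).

W9: φ = +73.05100°, λ = -103.22417°
δ = d/R = 1906.1/6371.2 = 0.299174 rad
φ₂ = arcsin(sin φ₁ cos δ + cos φ₁ sin δ cos θ)
   = arcsin(0.95656·0.95558 + 0.29152·0.29473·0.63608) = 75.63297°
λ₂ = λ₁ + atan2(sin θ sin δ cos φ₁, cos δ − sin φ₁ sin φ₂) = -36.79953°

75.633°N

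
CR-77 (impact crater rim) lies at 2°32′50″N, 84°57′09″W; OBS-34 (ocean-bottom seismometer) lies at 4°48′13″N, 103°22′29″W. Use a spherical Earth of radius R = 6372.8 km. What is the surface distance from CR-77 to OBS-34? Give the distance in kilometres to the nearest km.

CR-77: φ = +2.54722°, λ = -84.95250°
OBS-34: φ = +4.80361°, λ = -103.37472°
Δφ = 2.2564°,  Δλ = -18.4222°
a = sin²(Δφ/2) + cos φ₁ cos φ₂ sin²(Δλ/2) = 0.025896
c = 2·arcsin(√a) = 0.323248 rad = 18.5208°
d = R·c = 6372.8 × 0.323248 = 2060.0 km

2060 km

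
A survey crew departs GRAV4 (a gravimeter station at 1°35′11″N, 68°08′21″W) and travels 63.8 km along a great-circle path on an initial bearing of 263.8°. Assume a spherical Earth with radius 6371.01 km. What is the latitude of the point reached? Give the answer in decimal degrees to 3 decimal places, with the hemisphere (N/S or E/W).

1.524°N

GRAV4: φ = +1.58639°, λ = -68.13917°
δ = d/R = 63.8/6371.01 = 0.010014 rad
φ₂ = arcsin(sin φ₁ cos δ + cos φ₁ sin δ cos θ)
   = arcsin(0.02768·0.99995 + 0.99962·0.01001·-0.10800) = 1.52434°
λ₂ = λ₁ + atan2(sin θ sin δ cos φ₁, cos δ − sin φ₁ sin φ₂) = -68.70978°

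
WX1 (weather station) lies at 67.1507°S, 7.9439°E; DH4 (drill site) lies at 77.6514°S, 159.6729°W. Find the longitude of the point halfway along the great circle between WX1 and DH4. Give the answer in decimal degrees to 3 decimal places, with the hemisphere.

6.394°W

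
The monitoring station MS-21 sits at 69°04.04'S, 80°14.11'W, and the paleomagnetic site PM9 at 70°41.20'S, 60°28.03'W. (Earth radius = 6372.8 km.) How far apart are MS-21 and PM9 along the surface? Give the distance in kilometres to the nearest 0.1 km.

MS-21: φ = -69.06733°, λ = -80.23517°
PM9: φ = -70.68667°, λ = -60.46717°
Δφ = -1.6193°,  Δλ = 19.7680°
a = sin²(Δφ/2) + cos φ₁ cos φ₂ sin²(Δλ/2) = 0.003681
c = 2·arcsin(√a) = 0.121422 rad = 6.9570°
d = R·c = 6372.8 × 0.121422 = 773.8 km

773.8 km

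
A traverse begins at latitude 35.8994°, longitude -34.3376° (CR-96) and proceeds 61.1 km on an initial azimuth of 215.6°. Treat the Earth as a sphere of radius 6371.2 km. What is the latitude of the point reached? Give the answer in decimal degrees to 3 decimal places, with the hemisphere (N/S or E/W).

δ = d/R = 61.1/6371.2 = 0.009590 rad
φ₂ = arcsin(sin φ₁ cos δ + cos φ₁ sin δ cos θ)
   = arcsin(0.58636·0.99995 + 0.81005·0.00959·-0.81310) = 35.45199°
λ₂ = λ₁ + atan2(sin θ sin δ cos φ₁, cos δ − sin φ₁ sin φ₂) = -34.73025°

35.452°N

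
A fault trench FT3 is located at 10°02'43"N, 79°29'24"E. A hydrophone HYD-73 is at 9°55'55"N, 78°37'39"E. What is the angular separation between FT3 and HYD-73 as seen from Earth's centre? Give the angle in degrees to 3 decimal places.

0.857°

FT3: φ = +10.04528°, λ = +79.49000°
HYD-73: φ = +9.93194°, λ = +78.62750°
Δφ = -0.1133°,  Δλ = -0.8625°
a = sin²(Δφ/2) + cos φ₁ cos φ₂ sin²(Δλ/2) = 0.000056
c = 2·arcsin(√a) = 0.014957 rad = 0.8570°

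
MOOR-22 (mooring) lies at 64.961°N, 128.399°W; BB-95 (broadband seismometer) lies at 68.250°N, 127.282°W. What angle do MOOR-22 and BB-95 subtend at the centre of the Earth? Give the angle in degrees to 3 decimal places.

3.319°

Δφ = 3.2890°,  Δλ = 1.1170°
a = sin²(Δφ/2) + cos φ₁ cos φ₂ sin²(Δλ/2) = 0.000838
c = 2·arcsin(√a) = 0.057921 rad = 3.3186°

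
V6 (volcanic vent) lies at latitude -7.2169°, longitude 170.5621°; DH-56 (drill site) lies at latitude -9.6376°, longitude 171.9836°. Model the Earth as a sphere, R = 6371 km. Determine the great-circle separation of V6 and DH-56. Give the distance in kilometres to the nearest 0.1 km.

311.3 km

Δφ = -2.4207°,  Δλ = 1.4215°
a = sin²(Δφ/2) + cos φ₁ cos φ₂ sin²(Δλ/2) = 0.000597
c = 2·arcsin(√a) = 0.048859 rad = 2.7994°
d = R·c = 6371 × 0.048859 = 311.3 km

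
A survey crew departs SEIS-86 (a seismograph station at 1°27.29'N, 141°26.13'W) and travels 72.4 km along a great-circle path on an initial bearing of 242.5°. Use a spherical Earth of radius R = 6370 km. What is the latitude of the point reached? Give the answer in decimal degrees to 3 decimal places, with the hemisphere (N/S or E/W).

1.154°N

SEIS-86: φ = +1.45483°, λ = -141.43550°
δ = d/R = 72.4/6370 = 0.011366 rad
φ₂ = arcsin(sin φ₁ cos δ + cos φ₁ sin δ cos θ)
   = arcsin(0.02539·0.99994 + 0.99968·0.01137·-0.46175) = 1.15407°
λ₂ = λ₁ + atan2(sin θ sin δ cos φ₁, cos δ − sin φ₁ sin φ₂) = -142.01325°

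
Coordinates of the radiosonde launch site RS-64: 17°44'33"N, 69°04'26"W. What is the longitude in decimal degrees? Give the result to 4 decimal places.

69° + 4′/60 + 26″/3600 = 69 + 0.06667 + 0.00722 = 69.0739°

69.0739°W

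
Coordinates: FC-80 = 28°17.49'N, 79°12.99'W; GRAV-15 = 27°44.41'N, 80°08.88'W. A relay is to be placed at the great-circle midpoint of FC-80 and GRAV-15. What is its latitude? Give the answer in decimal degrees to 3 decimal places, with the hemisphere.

28.017°N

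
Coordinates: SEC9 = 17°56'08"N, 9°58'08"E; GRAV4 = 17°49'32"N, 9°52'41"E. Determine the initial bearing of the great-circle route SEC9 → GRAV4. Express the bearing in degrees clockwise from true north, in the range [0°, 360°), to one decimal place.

SEC9: φ = +17.93556°, λ = +9.96889°
GRAV4: φ = +17.82556°, λ = +9.87806°
Δλ = -0.0908°
y = sin Δλ · cos φ₂ = -0.001509
x = cos φ₁ sin φ₂ − sin φ₁ cos φ₂ cos Δλ = -0.001919
θ = atan2(y, x) = -141.8232° → 218.1768° (mod 360°)

218.2°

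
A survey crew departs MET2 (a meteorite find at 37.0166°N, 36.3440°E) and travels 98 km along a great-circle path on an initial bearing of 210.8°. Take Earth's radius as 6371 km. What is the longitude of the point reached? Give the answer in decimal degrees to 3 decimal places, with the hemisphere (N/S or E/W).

35.784°E

δ = d/R = 98/6371 = 0.015382 rad
φ₂ = arcsin(sin φ₁ cos δ + cos φ₁ sin δ cos θ)
   = arcsin(0.60205·0.99988 + 0.79846·0.01538·-0.85896) = 36.25825°
λ₂ = λ₁ + atan2(sin θ sin δ cos φ₁, cos δ − sin φ₁ sin φ₂) = 35.78436°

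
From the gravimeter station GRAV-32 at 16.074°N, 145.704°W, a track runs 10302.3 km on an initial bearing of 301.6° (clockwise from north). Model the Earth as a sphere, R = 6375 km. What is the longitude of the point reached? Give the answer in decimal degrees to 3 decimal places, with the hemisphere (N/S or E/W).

δ = d/R = 10302.3/6375 = 1.616047 rad
φ₂ = arcsin(sin φ₁ cos δ + cos φ₁ sin δ cos θ)
   = arcsin(0.27688·-0.04524 + 0.96090·0.99898·0.52399) = 29.37086°
λ₂ = λ₁ + atan2(sin θ sin δ cos φ₁, cos δ − sin φ₁ sin φ₂) = 111.81084°

111.811°E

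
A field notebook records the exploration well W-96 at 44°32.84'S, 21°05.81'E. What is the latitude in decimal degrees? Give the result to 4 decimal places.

44° + 32.84′/60 = 44 + 0.54733 = 44.5473°

44.5473°S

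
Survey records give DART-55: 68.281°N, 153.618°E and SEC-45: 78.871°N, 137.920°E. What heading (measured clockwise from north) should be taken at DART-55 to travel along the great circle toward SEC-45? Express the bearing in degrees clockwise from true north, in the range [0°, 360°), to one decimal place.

Δλ = -15.6980°
y = sin Δλ · cos φ₂ = -0.052224
x = cos φ₁ sin φ₂ − sin φ₁ cos φ₂ cos Δλ = 0.190468
θ = atan2(y, x) = -15.3331° → 344.6669° (mod 360°)

344.7°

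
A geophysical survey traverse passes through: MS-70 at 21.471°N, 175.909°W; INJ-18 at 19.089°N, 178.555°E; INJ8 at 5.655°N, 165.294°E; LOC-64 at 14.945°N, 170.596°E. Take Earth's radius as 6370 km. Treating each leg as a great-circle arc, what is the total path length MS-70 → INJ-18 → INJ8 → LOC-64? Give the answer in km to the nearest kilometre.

MS-70→INJ-18: c = 0.099700 rad, d = 635.09 km
INJ-18→INJ8: c = 0.325277 rad, d = 2072.01 km
INJ8→LOC-64: c = 0.185900 rad, d = 1184.19 km
Total = 635.09 + 2072.01 + 1184.19 = 3891.29 km

3891 km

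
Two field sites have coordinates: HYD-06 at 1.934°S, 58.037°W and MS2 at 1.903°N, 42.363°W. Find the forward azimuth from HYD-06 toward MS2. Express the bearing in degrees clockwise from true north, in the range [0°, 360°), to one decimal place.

Δλ = 15.6740°
y = sin Δλ · cos φ₂ = 0.270015
x = cos φ₁ sin φ₂ − sin φ₁ cos φ₂ cos Δλ = 0.065664
θ = atan2(y, x) = 76.3317° → 76.3317° (mod 360°)

76.3°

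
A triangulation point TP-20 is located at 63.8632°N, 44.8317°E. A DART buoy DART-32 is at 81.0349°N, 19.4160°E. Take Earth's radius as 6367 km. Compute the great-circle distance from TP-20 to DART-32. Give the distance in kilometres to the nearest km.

Δφ = 17.1717°,  Δλ = -25.4157°
a = sin²(Δφ/2) + cos φ₁ cos φ₂ sin²(Δλ/2) = 0.025610
c = 2·arcsin(√a) = 0.321443 rad = 18.4173°
d = R·c = 6367 × 0.321443 = 2046.6 km

2047 km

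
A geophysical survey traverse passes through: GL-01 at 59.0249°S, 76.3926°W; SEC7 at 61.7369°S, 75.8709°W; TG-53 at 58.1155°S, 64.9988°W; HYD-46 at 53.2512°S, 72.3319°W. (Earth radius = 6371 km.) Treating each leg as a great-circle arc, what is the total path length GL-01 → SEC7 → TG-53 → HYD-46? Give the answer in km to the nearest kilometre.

1738 km

GL-01→SEC7: c = 0.047546 rad, d = 302.92 km
SEC7→TG-53: c = 0.113958 rad, d = 726.03 km
TG-53→HYD-46: c = 0.111292 rad, d = 709.04 km
Total = 302.92 + 726.03 + 709.04 = 1737.99 km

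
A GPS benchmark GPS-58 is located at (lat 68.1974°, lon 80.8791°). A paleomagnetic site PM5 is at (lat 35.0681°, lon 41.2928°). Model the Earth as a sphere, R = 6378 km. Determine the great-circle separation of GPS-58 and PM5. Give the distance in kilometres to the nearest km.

Δφ = -33.1293°,  Δλ = -39.5863°
a = sin²(Δφ/2) + cos φ₁ cos φ₂ sin²(Δλ/2) = 0.116138
c = 2·arcsin(√a) = 0.695514 rad = 39.8500°
d = R·c = 6378 × 0.695514 = 4436.0 km

4436 km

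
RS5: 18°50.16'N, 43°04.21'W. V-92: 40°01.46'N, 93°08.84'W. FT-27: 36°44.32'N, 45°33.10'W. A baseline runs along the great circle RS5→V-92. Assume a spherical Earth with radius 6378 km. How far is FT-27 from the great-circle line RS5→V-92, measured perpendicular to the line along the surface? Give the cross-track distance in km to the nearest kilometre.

1435 km

RS5: φ = +18.83600°, λ = -43.07017°
V-92: φ = +40.02433°, λ = -93.14733°
FT-27: φ = +36.73867°, λ = -45.55167°
δ₁₃ = central angle RS5→FT-27 = 0.314766 rad  (haversine)
θ₁₃ = bearing RS5→FT-27 = 353.565°,  θ₁₂ = bearing RS5→V-92 = 307.461°
dₓₜ = R·arcsin(sin δ₁₃ · sin(θ₁₃ − θ₁₂)) = 6378·arcsin(0.30959·sin(46.104°)) = 1434.959 km
|dₓₜ| = 1434.959 km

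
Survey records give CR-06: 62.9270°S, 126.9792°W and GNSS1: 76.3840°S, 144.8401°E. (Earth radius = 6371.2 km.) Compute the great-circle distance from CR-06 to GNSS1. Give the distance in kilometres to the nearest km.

3300 km

Δφ = -13.4570°,  Δλ = -88.1807°
a = sin²(Δφ/2) + cos φ₁ cos φ₂ sin²(Δλ/2) = 0.065598
c = 2·arcsin(√a) = 0.518015 rad = 29.6801°
d = R·c = 6371.2 × 0.518015 = 3300.4 km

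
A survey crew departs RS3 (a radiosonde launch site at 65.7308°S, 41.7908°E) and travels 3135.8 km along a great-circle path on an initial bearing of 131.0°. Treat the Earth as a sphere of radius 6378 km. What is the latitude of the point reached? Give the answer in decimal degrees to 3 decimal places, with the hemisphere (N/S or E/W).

68.583°S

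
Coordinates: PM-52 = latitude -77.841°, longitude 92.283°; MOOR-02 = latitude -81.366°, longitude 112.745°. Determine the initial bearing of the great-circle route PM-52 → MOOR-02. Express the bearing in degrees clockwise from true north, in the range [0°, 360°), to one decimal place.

Δλ = 20.4620°
y = sin Δλ · cos φ₂ = 0.052481
x = cos φ₁ sin φ₂ − sin φ₁ cos φ₂ cos Δλ = -0.070744
θ = atan2(y, x) = 143.4304° → 143.4304° (mod 360°)

143.4°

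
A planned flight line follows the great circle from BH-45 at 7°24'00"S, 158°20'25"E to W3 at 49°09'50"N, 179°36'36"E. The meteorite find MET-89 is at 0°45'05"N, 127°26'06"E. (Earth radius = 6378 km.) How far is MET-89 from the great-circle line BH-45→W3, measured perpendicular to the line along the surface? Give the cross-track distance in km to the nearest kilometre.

BH-45: φ = -7.40000°, λ = +158.34028°
W3: φ = +49.16389°, λ = +179.61000°
MET-89: φ = +0.75139°, λ = +127.43500°
δ₁₃ = central angle BH-45→MET-89 = 0.556500 rad  (haversine)
θ₁₃ = bearing BH-45→MET-89 = 283.522°,  θ₁₂ = bearing BH-45→W3 = 15.972°
dₓₜ = R·arcsin(sin δ₁₃ · sin(θ₁₃ − θ₁₂)) = 6378·arcsin(0.52822·sin(267.550°)) = -3545.729 km
|dₓₜ| = 3545.729 km

3546 km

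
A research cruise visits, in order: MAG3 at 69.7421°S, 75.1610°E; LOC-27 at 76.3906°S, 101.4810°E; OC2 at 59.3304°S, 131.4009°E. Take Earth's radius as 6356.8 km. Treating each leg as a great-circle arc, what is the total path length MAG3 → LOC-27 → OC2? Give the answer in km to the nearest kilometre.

MAG3→LOC-27: c = 0.174410 rad, d = 1108.69 km
LOC-27→OC2: c = 0.348164 rad, d = 2213.21 km
Total = 1108.69 + 2213.21 = 3321.90 km

3322 km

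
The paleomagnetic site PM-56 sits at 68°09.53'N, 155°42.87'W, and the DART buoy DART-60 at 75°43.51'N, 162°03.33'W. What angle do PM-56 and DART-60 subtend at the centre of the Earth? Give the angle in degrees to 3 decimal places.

7.807°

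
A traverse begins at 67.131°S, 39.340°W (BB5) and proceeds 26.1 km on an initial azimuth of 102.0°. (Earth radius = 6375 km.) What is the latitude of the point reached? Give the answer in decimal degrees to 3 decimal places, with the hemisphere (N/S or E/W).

δ = d/R = 26.1/6375 = 0.004094 rad
φ₂ = arcsin(sin φ₁ cos δ + cos φ₁ sin δ cos θ)
   = arcsin(-0.92140·0.99999 + 0.38863·0.00409·-0.20791) = -67.17868°
λ₂ = λ₁ + atan2(sin θ sin δ cos φ₁, cos δ − sin φ₁ sin φ₂) = -38.74841°

67.179°S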